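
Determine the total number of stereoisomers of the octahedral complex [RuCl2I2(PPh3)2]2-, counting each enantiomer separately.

The six octahedral sites form three mutually perpendicular trans pairs.
Systematic placement gives 5 geometric isomers: Cl trans, I trans, PPh3 trans; Cl trans, I cis, PPh3 cis; Cl cis, I cis, PPh3 trans; Cl cis, I cis, PPh3 cis (chiral); Cl cis, I trans, PPh3 cis.
One of these lacks any improper symmetry element and so occurs as an enantiomeric pair, giving 5 + 1 = 6 stereoisomers in total.

6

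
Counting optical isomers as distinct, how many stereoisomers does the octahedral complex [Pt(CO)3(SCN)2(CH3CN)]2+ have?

3

The distinct arrangements are (3 in all): CO mer, SCN trans; CO fac, SCN cis; CO mer, SCN cis.
Each arrangement has an internal mirror plane or centre of symmetry, so none is chiral.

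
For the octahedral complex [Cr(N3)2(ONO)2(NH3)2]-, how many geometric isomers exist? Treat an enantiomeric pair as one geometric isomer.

5

There are 5 geometric isomers: N3 trans, ONO trans, NH3 trans; N3 trans, ONO cis, NH3 cis; N3 cis, ONO trans, NH3 cis; N3 cis, ONO cis, NH3 cis (chiral); N3 cis, ONO cis, NH3 trans.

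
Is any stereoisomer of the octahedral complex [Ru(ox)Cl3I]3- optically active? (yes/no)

An octahedron has six vertices in three trans pairs; every non-trans pair is cis.
Each ox is bidentate and must span two cis positions.
There are 2 geometric isomers: Cl mer; Cl fac.
Each arrangement has an internal mirror plane or centre of symmetry, so none is chiral.

no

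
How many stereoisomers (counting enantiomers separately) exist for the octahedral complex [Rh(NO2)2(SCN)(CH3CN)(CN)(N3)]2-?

In an octahedral complex each vertex has one trans partner and four cis neighbours.
Exhaustive case analysis gives 9 geometric isomers.
Of these, 6 lack any improper symmetry element and so occur as enantiomeric pairs, giving 9 + 6 = 15 stereoisomers in total.

15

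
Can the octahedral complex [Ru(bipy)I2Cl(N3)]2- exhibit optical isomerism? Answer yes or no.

yes

In an octahedral complex each vertex has one trans partner and four cis neighbours.
Each bipy is bidentate and must span two cis positions.
Systematic placement gives 4 geometric isomers: I cis (3 arrangements, 2 chiral); I trans.
Of these, 2 lack any improper symmetry element and so occur as enantiomeric pairs, giving 4 + 2 = 6 stereoisomers in total.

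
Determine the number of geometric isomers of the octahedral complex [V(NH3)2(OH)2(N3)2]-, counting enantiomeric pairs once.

In an octahedral complex each vertex has one trans partner and four cis neighbours.
The distinct arrangements are (5 in all): NH3 trans, OH trans, N3 trans; NH3 cis, OH cis, N3 trans; NH3 cis, OH trans, N3 cis; NH3 cis, OH cis, N3 cis (chiral); NH3 trans, OH cis, N3 cis.

5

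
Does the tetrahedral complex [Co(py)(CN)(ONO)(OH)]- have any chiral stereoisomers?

All four vertices of a tetrahedron are equivalent and mutually adjacent, so cis/trans isomerism cannot arise.
Only one geometric arrangement is possible; it has no improper symmetry element, so it exists as a pair of enantiomers (2 stereoisomers).

yes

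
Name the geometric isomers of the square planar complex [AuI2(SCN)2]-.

A square has two trans pairs of vertices; adjacent vertices are cis.
Systematic placement gives 2 geometric isomers: I cis; I trans.

cis and trans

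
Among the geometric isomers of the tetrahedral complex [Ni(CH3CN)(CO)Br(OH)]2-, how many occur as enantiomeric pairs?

All four vertices of a tetrahedron are equivalent and mutually adjacent, so cis/trans isomerism cannot arise.
Only one geometric arrangement is possible; it has no improper symmetry element, so it exists as a pair of enantiomers (2 stereoisomers).

1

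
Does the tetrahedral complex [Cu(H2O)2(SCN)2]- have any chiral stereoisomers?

In a tetrahedral complex all four positions are equivalent and every pair of ligands is adjacent — there is no cis/trans distinction.
Only one geometric arrangement is possible.

no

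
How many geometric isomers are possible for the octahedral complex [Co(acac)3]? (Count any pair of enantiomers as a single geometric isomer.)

1

The six octahedral sites form three mutually perpendicular trans pairs.
Each acac is bidentate and must span two cis positions.
Only one geometric arrangement is possible; it has no improper symmetry element, so it exists as a pair of enantiomers (2 stereoisomers).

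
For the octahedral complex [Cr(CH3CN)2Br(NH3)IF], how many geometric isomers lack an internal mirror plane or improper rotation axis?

An octahedron has six vertices in three trans pairs; every non-trans pair is cis.
Systematic enumeration (placing each ligand type in turn and discarding arrangements equivalent by rotation or reflection) gives 9 geometric isomers.
Of these, 6 lack any improper symmetry element and so occur as enantiomeric pairs, giving 9 + 6 = 15 stereoisomers in total.

6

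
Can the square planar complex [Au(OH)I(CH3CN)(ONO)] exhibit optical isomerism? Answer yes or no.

no

Systematic placement gives 3 geometric isomers: (CH3CN/OH trans, I/ONO trans); (CH3CN/ONO trans, I/OH trans); (CH3CN/I trans, OH/ONO trans).
Each arrangement has an internal mirror plane or centre of symmetry, so none is chiral.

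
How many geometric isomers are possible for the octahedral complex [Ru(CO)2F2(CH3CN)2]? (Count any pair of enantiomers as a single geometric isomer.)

In an octahedral complex each vertex has one trans partner and four cis neighbours.
Working through the distinct placements yields 5 geometric isomers: CO trans, F trans, CH3CN trans; CO cis, F cis, CH3CN trans; CO cis, F trans, CH3CN cis; CO cis, F cis, CH3CN cis (chiral); CO trans, F cis, CH3CN cis.

5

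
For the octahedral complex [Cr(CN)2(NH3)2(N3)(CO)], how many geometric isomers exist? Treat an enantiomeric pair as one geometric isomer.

The distinct arrangements are (6 in all): CN trans, NH3 trans; CN trans, NH3 cis; CN cis, NH3 trans; CN cis, NH3 cis (3 arrangements, 2 chiral).

6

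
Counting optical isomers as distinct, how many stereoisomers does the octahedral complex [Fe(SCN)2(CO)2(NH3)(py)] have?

8

An octahedron has six vertices in three trans pairs; every non-trans pair is cis.
There are 6 geometric isomers: SCN cis, CO trans; SCN trans, CO trans; SCN cis, CO cis (3 arrangements, 2 chiral); SCN trans, CO cis.
Of these, 2 lack any improper symmetry element and so occur as enantiomeric pairs, giving 6 + 2 = 8 stereoisomers in total.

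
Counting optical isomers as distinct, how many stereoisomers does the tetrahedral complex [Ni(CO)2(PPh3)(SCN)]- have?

All four vertices of a tetrahedron are equivalent and mutually adjacent, so cis/trans isomerism cannot arise.
Only one geometric arrangement is possible.

1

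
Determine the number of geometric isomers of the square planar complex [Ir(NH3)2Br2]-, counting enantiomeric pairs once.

In a square planar complex each vertex has one trans partner and two cis neighbours.
The distinct arrangements are (2 in all): NH3 cis; NH3 trans.

2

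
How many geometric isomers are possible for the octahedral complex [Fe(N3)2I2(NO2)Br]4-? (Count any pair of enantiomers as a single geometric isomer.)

An octahedron has six vertices in three trans pairs; every non-trans pair is cis.
Systematic placement gives 6 geometric isomers: N3 cis, I cis (3 arrangements, 2 chiral); N3 trans, I cis; N3 cis, I trans; N3 trans, I trans.

6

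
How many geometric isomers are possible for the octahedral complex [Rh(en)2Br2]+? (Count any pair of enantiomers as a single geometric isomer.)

Each en is bidentate and must span two cis positions.
The distinct arrangements are (2 in all): Br trans; Br cis (chiral).

2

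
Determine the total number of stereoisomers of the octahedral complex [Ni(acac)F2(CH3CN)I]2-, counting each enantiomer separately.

6

The six octahedral sites form three mutually perpendicular trans pairs.
Each acac is bidentate and must span two cis positions.
Systematic placement gives 4 geometric isomers: F cis (3 arrangements, 2 chiral); F trans.
Of these, 2 lack any improper symmetry element and so occur as enantiomeric pairs, giving 4 + 2 = 6 stereoisomers in total.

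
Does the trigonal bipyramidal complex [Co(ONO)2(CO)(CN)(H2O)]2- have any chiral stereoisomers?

Systematic enumeration (placing each ligand type in turn and discarding arrangements equivalent by rotation or reflection) gives 7 geometric isomers.
Of these, 3 lack any improper symmetry element and so occur as enantiomeric pairs, giving 7 + 3 = 10 stereoisomers in total.

yes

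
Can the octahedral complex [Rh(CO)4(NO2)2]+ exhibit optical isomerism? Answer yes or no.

The six octahedral sites form three mutually perpendicular trans pairs.
Working through the distinct placements yields 2 geometric isomers: NO2 trans; NO2 cis.
Each arrangement has an internal mirror plane or centre of symmetry, so none is chiral.

no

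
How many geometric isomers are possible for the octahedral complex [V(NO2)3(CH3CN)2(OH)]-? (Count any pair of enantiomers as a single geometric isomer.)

An octahedron has six vertices in three trans pairs; every non-trans pair is cis.
There are 3 geometric isomers: NO2 mer, CH3CN trans; NO2 fac, CH3CN cis; NO2 mer, CH3CN cis.

3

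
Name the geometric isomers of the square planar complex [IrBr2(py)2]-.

cis and trans

A square has two trans pairs of vertices; adjacent vertices are cis.
Working through the distinct placements yields 2 geometric isomers: Br cis; Br trans.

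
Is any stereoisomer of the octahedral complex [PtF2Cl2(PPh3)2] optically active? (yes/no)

The six octahedral sites form three mutually perpendicular trans pairs.
There are 5 geometric isomers: F trans, Cl trans, PPh3 trans; F cis, Cl trans, PPh3 cis; F cis, Cl cis, PPh3 trans; F cis, Cl cis, PPh3 cis (chiral); F trans, Cl cis, PPh3 cis.
One of these lacks any improper symmetry element and so occurs as an enantiomeric pair, giving 5 + 1 = 6 stereoisomers in total.

yes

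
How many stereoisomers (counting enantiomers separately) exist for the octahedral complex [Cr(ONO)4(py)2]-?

In an octahedral complex each vertex has one trans partner and four cis neighbours.
The distinct arrangements are (2 in all): py trans; py cis.
Each arrangement has an internal mirror plane or centre of symmetry, so none is chiral.

2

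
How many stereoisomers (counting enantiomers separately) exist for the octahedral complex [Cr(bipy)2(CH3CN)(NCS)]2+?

3

An octahedron has six vertices in three trans pairs; every non-trans pair is cis.
Each bipy is bidentate and must span two cis positions.
There are 2 geometric isomers: CH3CN and NCS mutually trans; CH3CN and NCS mutually cis (chiral).
One of these lacks any improper symmetry element and so occurs as an enantiomeric pair, giving 2 + 1 = 3 stereoisomers in total.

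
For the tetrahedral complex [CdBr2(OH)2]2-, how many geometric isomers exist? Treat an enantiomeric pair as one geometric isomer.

1

In a tetrahedral complex all four positions are equivalent and every pair of ligands is adjacent — there is no cis/trans distinction.
Only one geometric arrangement is possible.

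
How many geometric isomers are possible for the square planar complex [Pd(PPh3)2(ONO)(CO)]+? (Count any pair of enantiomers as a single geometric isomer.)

A square has two trans pairs of vertices; adjacent vertices are cis.
The distinct arrangements are (2 in all): PPh3 cis; PPh3 trans.

2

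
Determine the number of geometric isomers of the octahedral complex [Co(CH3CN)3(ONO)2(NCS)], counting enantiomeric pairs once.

3

An octahedron has six vertices in three trans pairs; every non-trans pair is cis.
The distinct arrangements are (3 in all): CH3CN mer, ONO trans; CH3CN mer, ONO cis; CH3CN fac, ONO cis.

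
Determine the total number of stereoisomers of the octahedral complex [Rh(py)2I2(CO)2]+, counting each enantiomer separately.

There are 5 geometric isomers: py trans, I trans, CO trans; py cis, I cis, CO trans; py trans, I cis, CO cis; py cis, I cis, CO cis (chiral); py cis, I trans, CO cis.
One of these lacks any improper symmetry element and so occurs as an enantiomeric pair, giving 5 + 1 = 6 stereoisomers in total.

6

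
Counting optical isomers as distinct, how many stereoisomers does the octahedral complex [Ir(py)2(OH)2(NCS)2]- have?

An octahedron has six vertices in three trans pairs; every non-trans pair is cis.
The distinct arrangements are (5 in all): py trans, OH trans, NCS trans; py cis, OH cis, NCS trans; py trans, OH cis, NCS cis; py cis, OH cis, NCS cis (chiral); py cis, OH trans, NCS cis.
One of these lacks any improper symmetry element and so occurs as an enantiomeric pair, giving 5 + 1 = 6 stereoisomers in total.

6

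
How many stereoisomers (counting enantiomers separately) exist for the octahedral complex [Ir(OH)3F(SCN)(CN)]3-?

5

An octahedron has six vertices in three trans pairs; every non-trans pair is cis.
There are 4 geometric isomers: OH mer (3 arrangements); OH fac (chiral).
One of these lacks any improper symmetry element and so occurs as an enantiomeric pair, giving 4 + 1 = 5 stereoisomers in total.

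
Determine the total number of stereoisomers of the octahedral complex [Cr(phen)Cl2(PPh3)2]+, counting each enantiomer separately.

4

An octahedron has six vertices in three trans pairs; every non-trans pair is cis.
Each phen is bidentate and must span two cis positions.
The distinct arrangements are (3 in all): Cl trans, PPh3 cis; Cl cis, PPh3 cis (chiral); Cl cis, PPh3 trans.
One of these lacks any improper symmetry element and so occurs as an enantiomeric pair, giving 3 + 1 = 4 stereoisomers in total.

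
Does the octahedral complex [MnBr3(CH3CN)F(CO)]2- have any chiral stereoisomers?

yes

An octahedron has six vertices in three trans pairs; every non-trans pair is cis.
Systematic placement gives 4 geometric isomers: Br mer (3 arrangements); Br fac (chiral).
One of these lacks any improper symmetry element and so occurs as an enantiomeric pair, giving 4 + 1 = 5 stereoisomers in total.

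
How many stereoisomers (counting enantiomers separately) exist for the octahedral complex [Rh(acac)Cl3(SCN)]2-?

In an octahedral complex each vertex has one trans partner and four cis neighbours.
Each acac is bidentate and must span two cis positions.
There are 2 geometric isomers: Cl mer; Cl fac.
Each arrangement has an internal mirror plane or centre of symmetry, so none is chiral.

2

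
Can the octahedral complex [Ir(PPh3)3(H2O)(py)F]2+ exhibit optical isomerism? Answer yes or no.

The six octahedral sites form three mutually perpendicular trans pairs.
The distinct arrangements are (4 in all): PPh3 mer (3 arrangements); PPh3 fac (chiral).
One of these lacks any improper symmetry element and so occurs as an enantiomeric pair, giving 4 + 1 = 5 stereoisomers in total.

yes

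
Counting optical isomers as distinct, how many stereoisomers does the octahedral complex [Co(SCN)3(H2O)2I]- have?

3

In an octahedral complex each vertex has one trans partner and four cis neighbours.
Systematic placement gives 3 geometric isomers: SCN mer, H2O trans; SCN mer, H2O cis; SCN fac, H2O cis.
Each arrangement has an internal mirror plane or centre of symmetry, so none is chiral.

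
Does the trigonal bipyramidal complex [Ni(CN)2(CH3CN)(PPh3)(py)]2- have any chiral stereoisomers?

yes

A trigonal bipyramid has two axial and three equatorial sites, which are chemically inequivalent.
Exhaustive case analysis gives 7 geometric isomers.
Of these, 3 lack any improper symmetry element and so occur as enantiomeric pairs, giving 7 + 3 = 10 stereoisomers in total.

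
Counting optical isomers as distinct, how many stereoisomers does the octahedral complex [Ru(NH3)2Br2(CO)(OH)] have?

In an octahedral complex each vertex has one trans partner and four cis neighbours.
Working through the distinct placements yields 6 geometric isomers: NH3 cis, Br trans; NH3 trans, Br trans; NH3 cis, Br cis (3 arrangements, 2 chiral); NH3 trans, Br cis.
Of these, 2 lack any improper symmetry element and so occur as enantiomeric pairs, giving 6 + 2 = 8 stereoisomers in total.

8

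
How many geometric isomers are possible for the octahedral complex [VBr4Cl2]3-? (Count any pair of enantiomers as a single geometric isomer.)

In an octahedral complex each vertex has one trans partner and four cis neighbours.
There are 2 geometric isomers: Cl trans; Cl cis.

2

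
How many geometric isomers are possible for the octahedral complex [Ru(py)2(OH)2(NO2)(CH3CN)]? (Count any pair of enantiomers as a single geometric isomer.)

An octahedron has six vertices in three trans pairs; every non-trans pair is cis.
Systematic placement gives 6 geometric isomers: py trans, OH trans; py cis, OH cis (3 arrangements, 2 chiral); py trans, OH cis; py cis, OH trans.

6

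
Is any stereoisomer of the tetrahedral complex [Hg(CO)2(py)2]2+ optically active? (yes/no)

no

Only one geometric arrangement is possible.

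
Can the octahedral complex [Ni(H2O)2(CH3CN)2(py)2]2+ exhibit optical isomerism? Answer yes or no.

yes

The six octahedral sites form three mutually perpendicular trans pairs.
Systematic placement gives 5 geometric isomers: H2O trans, CH3CN trans, py trans; H2O cis, CH3CN trans, py cis; H2O cis, CH3CN cis, py trans; H2O cis, CH3CN cis, py cis (chiral); H2O trans, CH3CN cis, py cis.
One of these lacks any improper symmetry element and so occurs as an enantiomeric pair, giving 5 + 1 = 6 stereoisomers in total.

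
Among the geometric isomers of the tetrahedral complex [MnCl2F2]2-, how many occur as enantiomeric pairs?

0

In a tetrahedral complex all four positions are equivalent and every pair of ligands is adjacent — there is no cis/trans distinction.
Only one geometric arrangement is possible.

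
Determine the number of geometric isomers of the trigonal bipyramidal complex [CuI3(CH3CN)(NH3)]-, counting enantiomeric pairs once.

A trigonal bipyramid has two axial and three equatorial sites, which are chemically inequivalent.
Working through the distinct placements yields 4 geometric isomers: CH3CN axial, NH3 equatorial; CH3CN axial, NH3 axial; CH3CN equatorial, NH3 equatorial; CH3CN equatorial, NH3 axial.

4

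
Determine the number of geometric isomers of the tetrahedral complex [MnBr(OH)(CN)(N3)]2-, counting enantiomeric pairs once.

1

All four vertices of a tetrahedron are equivalent and mutually adjacent, so cis/trans isomerism cannot arise.
Only one geometric arrangement is possible; it has no improper symmetry element, so it exists as a pair of enantiomers (2 stereoisomers).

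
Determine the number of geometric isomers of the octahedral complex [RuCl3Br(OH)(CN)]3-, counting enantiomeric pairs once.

An octahedron has six vertices in three trans pairs; every non-trans pair is cis.
The distinct arrangements are (4 in all): Cl mer (3 arrangements); Cl fac (chiral).

4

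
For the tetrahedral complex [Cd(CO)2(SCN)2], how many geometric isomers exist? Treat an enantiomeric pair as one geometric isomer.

1

Only one geometric arrangement is possible.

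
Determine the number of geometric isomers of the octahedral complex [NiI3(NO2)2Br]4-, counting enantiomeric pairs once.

3

In an octahedral complex each vertex has one trans partner and four cis neighbours.
The distinct arrangements are (3 in all): I mer, NO2 trans; I fac, NO2 cis; I mer, NO2 cis.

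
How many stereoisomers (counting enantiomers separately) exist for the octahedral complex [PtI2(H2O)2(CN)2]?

6

The six octahedral sites form three mutually perpendicular trans pairs.
Working through the distinct placements yields 5 geometric isomers: I trans, H2O trans, CN trans; I cis, H2O cis, CN trans; I trans, H2O cis, CN cis; I cis, H2O cis, CN cis (chiral); I cis, H2O trans, CN cis.
One of these lacks any improper symmetry element and so occurs as an enantiomeric pair, giving 5 + 1 = 6 stereoisomers in total.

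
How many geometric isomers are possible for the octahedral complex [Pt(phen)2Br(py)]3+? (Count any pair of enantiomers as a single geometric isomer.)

Each phen is bidentate and must span two cis positions.
There are 2 geometric isomers: Br and py mutually cis (chiral); Br and py mutually trans.

2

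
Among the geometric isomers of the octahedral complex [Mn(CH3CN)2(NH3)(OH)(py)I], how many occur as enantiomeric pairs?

6

An octahedron has six vertices in three trans pairs; every non-trans pair is cis.
Systematic enumeration (placing each ligand type in turn and discarding arrangements equivalent by rotation or reflection) gives 9 geometric isomers.
Of these, 6 lack any improper symmetry element and so occur as enantiomeric pairs, giving 9 + 6 = 15 stereoisomers in total.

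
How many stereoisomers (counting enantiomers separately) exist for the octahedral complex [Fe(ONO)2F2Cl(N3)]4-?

In an octahedral complex each vertex has one trans partner and four cis neighbours.
There are 6 geometric isomers: ONO trans, F cis; ONO cis, F cis (3 arrangements, 2 chiral); ONO trans, F trans; ONO cis, F trans.
Of these, 2 lack any improper symmetry element and so occur as enantiomeric pairs, giving 6 + 2 = 8 stereoisomers in total.

8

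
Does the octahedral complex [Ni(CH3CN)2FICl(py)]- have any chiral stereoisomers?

yes

In an octahedral complex each vertex has one trans partner and four cis neighbours.
Exhaustive case analysis gives 9 geometric isomers.
Of these, 6 lack any improper symmetry element and so occur as enantiomeric pairs, giving 9 + 6 = 15 stereoisomers in total.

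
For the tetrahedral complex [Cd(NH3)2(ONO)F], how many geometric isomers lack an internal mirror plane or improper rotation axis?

0

All four vertices of a tetrahedron are equivalent and mutually adjacent, so cis/trans isomerism cannot arise.
Only one geometric arrangement is possible.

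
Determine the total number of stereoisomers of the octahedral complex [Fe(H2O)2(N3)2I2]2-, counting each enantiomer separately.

6

An octahedron has six vertices in three trans pairs; every non-trans pair is cis.
There are 5 geometric isomers: H2O trans, N3 trans, I trans; H2O trans, N3 cis, I cis; H2O cis, N3 trans, I cis; H2O cis, N3 cis, I cis (chiral); H2O cis, N3 cis, I trans.
One of these lacks any improper symmetry element and so occurs as an enantiomeric pair, giving 5 + 1 = 6 stereoisomers in total.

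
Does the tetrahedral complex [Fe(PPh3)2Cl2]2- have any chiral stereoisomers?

All four vertices of a tetrahedron are equivalent and mutually adjacent, so cis/trans isomerism cannot arise.
Only one geometric arrangement is possible.

no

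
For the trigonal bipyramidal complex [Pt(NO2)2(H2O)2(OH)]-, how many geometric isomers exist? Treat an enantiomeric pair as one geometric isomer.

In a trigonal bipyramid the two axial positions differ from the three equatorial ones.
Systematic enumeration (placing each ligand type in turn and discarding arrangements equivalent by rotation or reflection) gives 5 geometric isomers.

5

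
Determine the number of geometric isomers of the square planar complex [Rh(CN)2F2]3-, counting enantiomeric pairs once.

In a square planar complex each vertex has one trans partner and two cis neighbours.
Systematic placement gives 2 geometric isomers: CN cis; CN trans.

2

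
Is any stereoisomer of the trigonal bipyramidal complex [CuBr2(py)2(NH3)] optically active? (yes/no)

In a trigonal bipyramid the two axial positions differ from the three equatorial ones.
Exhaustive case analysis gives 5 geometric isomers.
One of these lacks any improper symmetry element and so occurs as an enantiomeric pair, giving 5 + 1 = 6 stereoisomers in total.

yes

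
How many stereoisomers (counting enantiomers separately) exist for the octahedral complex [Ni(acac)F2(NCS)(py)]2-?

Each acac is bidentate and must span two cis positions.
There are 4 geometric isomers: F trans; F cis (3 arrangements, 2 chiral).
Of these, 2 lack any improper symmetry element and so occur as enantiomeric pairs, giving 4 + 2 = 6 stereoisomers in total.

6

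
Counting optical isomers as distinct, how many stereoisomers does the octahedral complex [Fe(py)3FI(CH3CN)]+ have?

An octahedron has six vertices in three trans pairs; every non-trans pair is cis.
Working through the distinct placements yields 4 geometric isomers: py mer (3 arrangements); py fac (chiral).
One of these lacks any improper symmetry element and so occurs as an enantiomeric pair, giving 4 + 1 = 5 stereoisomers in total.

5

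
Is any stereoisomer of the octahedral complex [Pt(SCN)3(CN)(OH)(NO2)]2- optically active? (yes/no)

yes

Working through the distinct placements yields 4 geometric isomers: SCN mer (3 arrangements); SCN fac (chiral).
One of these lacks any improper symmetry element and so occurs as an enantiomeric pair, giving 4 + 1 = 5 stereoisomers in total.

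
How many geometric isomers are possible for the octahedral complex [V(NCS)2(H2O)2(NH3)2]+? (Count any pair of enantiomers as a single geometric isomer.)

In an octahedral complex each vertex has one trans partner and four cis neighbours.
Working through the distinct placements yields 5 geometric isomers: NCS trans, H2O trans, NH3 trans; NCS cis, H2O trans, NH3 cis; NCS cis, H2O cis, NH3 trans; NCS cis, H2O cis, NH3 cis (chiral); NCS trans, H2O cis, NH3 cis.

5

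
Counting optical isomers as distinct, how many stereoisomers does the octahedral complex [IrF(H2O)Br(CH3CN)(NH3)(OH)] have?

In an octahedral complex each vertex has one trans partner and four cis neighbours.
Exhaustive case analysis gives 15 geometric isomers.
Of these, 15 lack any improper symmetry element and so occur as enantiomeric pairs, giving 15 + 15 = 30 stereoisomers in total.

30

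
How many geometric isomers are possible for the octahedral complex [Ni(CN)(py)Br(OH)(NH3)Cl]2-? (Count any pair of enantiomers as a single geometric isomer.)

15

The six octahedral sites form three mutually perpendicular trans pairs.
Systematic enumeration (placing each ligand type in turn and discarding arrangements equivalent by rotation or reflection) gives 15 geometric isomers.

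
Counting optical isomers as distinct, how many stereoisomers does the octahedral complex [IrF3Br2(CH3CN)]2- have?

An octahedron has six vertices in three trans pairs; every non-trans pair is cis.
Systematic placement gives 3 geometric isomers: F mer, Br trans; F mer, Br cis; F fac, Br cis.
Each arrangement has an internal mirror plane or centre of symmetry, so none is chiral.

3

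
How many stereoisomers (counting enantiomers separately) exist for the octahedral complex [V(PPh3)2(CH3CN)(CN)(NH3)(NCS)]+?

In an octahedral complex each vertex has one trans partner and four cis neighbours.
Placing the ligands in turn and identifying arrangements related by rotation or reflection leaves 9 distinct geometric isomers.
Of these, 6 lack any improper symmetry element and so occur as enantiomeric pairs, giving 9 + 6 = 15 stereoisomers in total.

15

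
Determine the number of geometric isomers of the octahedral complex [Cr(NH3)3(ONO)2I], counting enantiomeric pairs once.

3

There are 3 geometric isomers: NH3 mer, ONO trans; NH3 fac, ONO cis; NH3 mer, ONO cis.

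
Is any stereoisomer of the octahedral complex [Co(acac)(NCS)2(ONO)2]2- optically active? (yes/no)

The six octahedral sites form three mutually perpendicular trans pairs.
Each acac is bidentate and must span two cis positions.
Systematic placement gives 3 geometric isomers: NCS trans, ONO cis; NCS cis, ONO cis (chiral); NCS cis, ONO trans.
One of these lacks any improper symmetry element and so occurs as an enantiomeric pair, giving 3 + 1 = 4 stereoisomers in total.

yes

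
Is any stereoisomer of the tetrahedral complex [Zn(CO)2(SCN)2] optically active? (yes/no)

no

All four vertices of a tetrahedron are equivalent and mutually adjacent, so cis/trans isomerism cannot arise.
Only one geometric arrangement is possible.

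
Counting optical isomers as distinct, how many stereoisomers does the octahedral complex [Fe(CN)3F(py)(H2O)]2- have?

In an octahedral complex each vertex has one trans partner and four cis neighbours.
Working through the distinct placements yields 4 geometric isomers: CN mer (3 arrangements); CN fac (chiral).
One of these lacks any improper symmetry element and so occurs as an enantiomeric pair, giving 4 + 1 = 5 stereoisomers in total.

5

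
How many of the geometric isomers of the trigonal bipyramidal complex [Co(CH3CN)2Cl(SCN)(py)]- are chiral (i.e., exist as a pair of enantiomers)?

3

In a trigonal bipyramid the two axial positions differ from the three equatorial ones.
Placing the ligands in turn and identifying arrangements related by rotation or reflection leaves 7 distinct geometric isomers.
Of these, 3 lack any improper symmetry element and so occur as enantiomeric pairs, giving 7 + 3 = 10 stereoisomers in total.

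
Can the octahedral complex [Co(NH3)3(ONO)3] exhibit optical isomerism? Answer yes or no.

no

Systematic placement gives 2 geometric isomers: NH3 mer; NH3 fac.
Each arrangement has an internal mirror plane or centre of symmetry, so none is chiral.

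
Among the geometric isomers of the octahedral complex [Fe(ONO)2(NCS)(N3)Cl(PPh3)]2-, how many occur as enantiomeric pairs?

6

The six octahedral sites form three mutually perpendicular trans pairs.
Systematic enumeration (placing each ligand type in turn and discarding arrangements equivalent by rotation or reflection) gives 9 geometric isomers.
Of these, 6 lack any improper symmetry element and so occur as enantiomeric pairs, giving 9 + 6 = 15 stereoisomers in total.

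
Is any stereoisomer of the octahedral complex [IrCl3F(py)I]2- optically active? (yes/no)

The six octahedral sites form three mutually perpendicular trans pairs.
Systematic placement gives 4 geometric isomers: Cl mer (3 arrangements); Cl fac (chiral).
One of these lacks any improper symmetry element and so occurs as an enantiomeric pair, giving 4 + 1 = 5 stereoisomers in total.

yes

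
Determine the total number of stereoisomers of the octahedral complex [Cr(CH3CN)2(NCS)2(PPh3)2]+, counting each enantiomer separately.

The distinct arrangements are (5 in all): CH3CN trans, NCS trans, PPh3 trans; CH3CN trans, NCS cis, PPh3 cis; CH3CN cis, NCS cis, PPh3 trans; CH3CN cis, NCS cis, PPh3 cis (chiral); CH3CN cis, NCS trans, PPh3 cis.
One of these lacks any improper symmetry element and so occurs as an enantiomeric pair, giving 5 + 1 = 6 stereoisomers in total.

6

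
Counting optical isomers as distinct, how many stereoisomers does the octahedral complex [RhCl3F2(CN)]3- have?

3

In an octahedral complex each vertex has one trans partner and four cis neighbours.
There are 3 geometric isomers: Cl mer, F trans; Cl fac, F cis; Cl mer, F cis.
Each arrangement has an internal mirror plane or centre of symmetry, so none is chiral.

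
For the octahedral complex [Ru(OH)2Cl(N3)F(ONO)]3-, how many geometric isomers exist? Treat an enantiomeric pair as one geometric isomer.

9

An octahedron has six vertices in three trans pairs; every non-trans pair is cis.
Exhaustive case analysis gives 9 geometric isomers.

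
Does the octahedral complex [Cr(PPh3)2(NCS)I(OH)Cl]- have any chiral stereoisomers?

yes

An octahedron has six vertices in three trans pairs; every non-trans pair is cis.
Placing the ligands in turn and identifying arrangements related by rotation or reflection leaves 9 distinct geometric isomers.
Of these, 6 lack any improper symmetry element and so occur as enantiomeric pairs, giving 9 + 6 = 15 stereoisomers in total.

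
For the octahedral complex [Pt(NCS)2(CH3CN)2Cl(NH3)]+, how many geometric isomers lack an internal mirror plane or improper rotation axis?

2

An octahedron has six vertices in three trans pairs; every non-trans pair is cis.
Working through the distinct placements yields 6 geometric isomers: NCS cis, CH3CN trans; NCS trans, CH3CN trans; NCS cis, CH3CN cis (3 arrangements, 2 chiral); NCS trans, CH3CN cis.
Of these, 2 lack any improper symmetry element and so occur as enantiomeric pairs, giving 6 + 2 = 8 stereoisomers in total.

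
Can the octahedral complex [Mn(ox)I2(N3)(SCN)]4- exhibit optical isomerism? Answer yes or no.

In an octahedral complex each vertex has one trans partner and four cis neighbours.
Each ox is bidentate and must span two cis positions.
Working through the distinct placements yields 4 geometric isomers: I trans; I cis (3 arrangements, 2 chiral).
Of these, 2 lack any improper symmetry element and so occur as enantiomeric pairs, giving 4 + 2 = 6 stereoisomers in total.

yes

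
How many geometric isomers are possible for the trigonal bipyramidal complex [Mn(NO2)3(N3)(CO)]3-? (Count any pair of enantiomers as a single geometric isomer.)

In a trigonal bipyramid the two axial positions differ from the three equatorial ones.
The distinct arrangements are (4 in all): N3 axial, CO axial; N3 equatorial, CO axial; N3 axial, CO equatorial; N3 equatorial, CO equatorial.

4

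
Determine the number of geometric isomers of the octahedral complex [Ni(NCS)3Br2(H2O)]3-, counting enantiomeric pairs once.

3

An octahedron has six vertices in three trans pairs; every non-trans pair is cis.
The distinct arrangements are (3 in all): NCS mer, Br trans; NCS mer, Br cis; NCS fac, Br cis.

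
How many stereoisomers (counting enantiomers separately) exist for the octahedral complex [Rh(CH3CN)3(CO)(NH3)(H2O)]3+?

5

An octahedron has six vertices in three trans pairs; every non-trans pair is cis.
There are 4 geometric isomers: CH3CN mer (3 arrangements); CH3CN fac (chiral).
One of these lacks any improper symmetry element and so occurs as an enantiomeric pair, giving 4 + 1 = 5 stereoisomers in total.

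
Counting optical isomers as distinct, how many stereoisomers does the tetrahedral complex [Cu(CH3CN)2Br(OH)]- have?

All four vertices of a tetrahedron are equivalent and mutually adjacent, so cis/trans isomerism cannot arise.
Only one geometric arrangement is possible.

1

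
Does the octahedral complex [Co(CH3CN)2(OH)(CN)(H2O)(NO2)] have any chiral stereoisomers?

Systematic enumeration (placing each ligand type in turn and discarding arrangements equivalent by rotation or reflection) gives 9 geometric isomers.
Of these, 6 lack any improper symmetry element and so occur as enantiomeric pairs, giving 9 + 6 = 15 stereoisomers in total.

yes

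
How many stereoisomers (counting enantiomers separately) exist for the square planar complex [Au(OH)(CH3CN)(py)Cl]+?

A square has two trans pairs of vertices; adjacent vertices are cis.
The distinct arrangements are (3 in all): (CH3CN/OH trans, Cl/py trans); (CH3CN/py trans, Cl/OH trans); (CH3CN/Cl trans, OH/py trans).
Each arrangement has an internal mirror plane or centre of symmetry, so none is chiral.

3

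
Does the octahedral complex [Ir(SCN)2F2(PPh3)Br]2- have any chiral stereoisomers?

yes

The six octahedral sites form three mutually perpendicular trans pairs.
Systematic placement gives 6 geometric isomers: SCN trans, F cis; SCN cis, F cis (3 arrangements, 2 chiral); SCN trans, F trans; SCN cis, F trans.
Of these, 2 lack any improper symmetry element and so occur as enantiomeric pairs, giving 6 + 2 = 8 stereoisomers in total.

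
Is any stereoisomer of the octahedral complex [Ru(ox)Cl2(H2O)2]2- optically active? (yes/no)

The six octahedral sites form three mutually perpendicular trans pairs.
Each ox is bidentate and must span two cis positions.
There are 3 geometric isomers: Cl trans, H2O cis; Cl cis, H2O cis (chiral); Cl cis, H2O trans.
One of these lacks any improper symmetry element and so occurs as an enantiomeric pair, giving 3 + 1 = 4 stereoisomers in total.

yes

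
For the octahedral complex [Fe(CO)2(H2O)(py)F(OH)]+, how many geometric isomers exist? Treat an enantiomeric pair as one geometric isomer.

The six octahedral sites form three mutually perpendicular trans pairs.
Systematic enumeration (placing each ligand type in turn and discarding arrangements equivalent by rotation or reflection) gives 9 geometric isomers.

9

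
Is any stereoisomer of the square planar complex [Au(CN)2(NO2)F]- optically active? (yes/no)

A square has two trans pairs of vertices; adjacent vertices are cis.
The distinct arrangements are (2 in all): CN cis; CN trans.
Each arrangement has an internal mirror plane or centre of symmetry, so none is chiral.

no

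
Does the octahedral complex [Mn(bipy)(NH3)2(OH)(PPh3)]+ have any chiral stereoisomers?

yes

An octahedron has six vertices in three trans pairs; every non-trans pair is cis.
Each bipy is bidentate and must span two cis positions.
The distinct arrangements are (4 in all): NH3 trans; NH3 cis (3 arrangements, 2 chiral).
Of these, 2 lack any improper symmetry element and so occur as enantiomeric pairs, giving 4 + 2 = 6 stereoisomers in total.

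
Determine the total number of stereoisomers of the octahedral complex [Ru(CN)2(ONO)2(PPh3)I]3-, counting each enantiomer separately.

8

An octahedron has six vertices in three trans pairs; every non-trans pair is cis.
The distinct arrangements are (6 in all): CN trans, ONO cis; CN trans, ONO trans; CN cis, ONO cis (3 arrangements, 2 chiral); CN cis, ONO trans.
Of these, 2 lack any improper symmetry element and so occur as enantiomeric pairs, giving 6 + 2 = 8 stereoisomers in total.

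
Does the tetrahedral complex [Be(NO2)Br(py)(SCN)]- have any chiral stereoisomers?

yes

All four vertices of a tetrahedron are equivalent and mutually adjacent, so cis/trans isomerism cannot arise.
Only one geometric arrangement is possible; it has no improper symmetry element, so it exists as a pair of enantiomers (2 stereoisomers).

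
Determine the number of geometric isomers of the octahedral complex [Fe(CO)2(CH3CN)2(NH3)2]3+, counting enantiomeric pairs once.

5

Systematic placement gives 5 geometric isomers: CO trans, CH3CN trans, NH3 trans; CO cis, CH3CN trans, NH3 cis; CO cis, CH3CN cis, NH3 trans; CO cis, CH3CN cis, NH3 cis (chiral); CO trans, CH3CN cis, NH3 cis.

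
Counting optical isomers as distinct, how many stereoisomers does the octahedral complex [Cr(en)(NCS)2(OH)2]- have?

The six octahedral sites form three mutually perpendicular trans pairs.
Each en is bidentate and must span two cis positions.
The distinct arrangements are (3 in all): NCS trans, OH cis; NCS cis, OH cis (chiral); NCS cis, OH trans.
One of these lacks any improper symmetry element and so occurs as an enantiomeric pair, giving 3 + 1 = 4 stereoisomers in total.

4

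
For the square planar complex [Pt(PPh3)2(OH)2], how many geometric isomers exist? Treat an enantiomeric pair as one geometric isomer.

2

In a square planar complex each vertex has one trans partner and two cis neighbours.
Working through the distinct placements yields 2 geometric isomers: PPh3 cis; PPh3 trans.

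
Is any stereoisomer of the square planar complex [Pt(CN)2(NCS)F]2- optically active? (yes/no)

In a square planar complex each vertex has one trans partner and two cis neighbours.
There are 2 geometric isomers: CN cis; CN trans.
Each arrangement has an internal mirror plane or centre of symmetry, so none is chiral.

no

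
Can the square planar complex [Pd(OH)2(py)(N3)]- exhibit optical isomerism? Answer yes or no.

no

A square has two trans pairs of vertices; adjacent vertices are cis.
Systematic placement gives 2 geometric isomers: OH cis; OH trans.
Each arrangement has an internal mirror plane or centre of symmetry, so none is chiral.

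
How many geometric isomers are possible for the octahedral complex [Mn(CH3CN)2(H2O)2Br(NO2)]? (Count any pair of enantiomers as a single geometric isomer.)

The six octahedral sites form three mutually perpendicular trans pairs.
Working through the distinct placements yields 6 geometric isomers: CH3CN cis, H2O cis (3 arrangements, 2 chiral); CH3CN cis, H2O trans; CH3CN trans, H2O cis; CH3CN trans, H2O trans.

6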